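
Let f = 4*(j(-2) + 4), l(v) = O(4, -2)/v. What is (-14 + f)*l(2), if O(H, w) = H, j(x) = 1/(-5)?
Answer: 12/5 ≈ 2.4000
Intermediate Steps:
j(x) = -1/5
l(v) = 4/v
f = 76/5 (f = 4*(-1/5 + 4) = 4*(19/5) = 76/5 ≈ 15.200)
(-14 + f)*l(2) = (-14 + 76/5)*(4/2) = 6*(4*(1/2))/5 = (6/5)*2 = 12/5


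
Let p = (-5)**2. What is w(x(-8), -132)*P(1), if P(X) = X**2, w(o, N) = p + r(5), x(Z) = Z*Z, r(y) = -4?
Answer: 21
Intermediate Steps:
x(Z) = Z**2
p = 25
w(o, N) = 21 (w(o, N) = 25 - 4 = 21)
w(x(-8), -132)*P(1) = 21*1**2 = 21*1 = 21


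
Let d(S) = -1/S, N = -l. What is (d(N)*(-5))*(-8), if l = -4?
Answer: -10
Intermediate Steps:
N = 4 (N = -1*(-4) = 4)
(d(N)*(-5))*(-8) = (-1/4*(-5))*(-8) = (-1*1/4*(-5))*(-8) = -1/4*(-5)*(-8) = (5/4)*(-8) = -10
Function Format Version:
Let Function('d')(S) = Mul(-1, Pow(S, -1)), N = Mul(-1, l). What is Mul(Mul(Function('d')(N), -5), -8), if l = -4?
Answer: -10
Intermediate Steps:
N = 4 (N = Mul(-1, -4) = 4)
Mul(Mul(Function('d')(N), -5), -8) = Mul(Mul(Mul(-1, Pow(4, -1)), -5), -8) = Mul(Mul(Mul(-1, Rational(1, 4)), -5), -8) = Mul(Mul(Rational(-1, 4), -5), -8) = Mul(Rational(5, 4), -8) = -10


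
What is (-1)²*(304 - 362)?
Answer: -58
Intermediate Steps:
(-1)²*(304 - 362) = 1*(-58) = -58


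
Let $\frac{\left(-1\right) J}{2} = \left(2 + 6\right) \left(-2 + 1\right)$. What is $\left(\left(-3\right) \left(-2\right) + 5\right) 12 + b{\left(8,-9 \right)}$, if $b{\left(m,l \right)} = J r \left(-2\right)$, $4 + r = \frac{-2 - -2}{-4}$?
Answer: $260$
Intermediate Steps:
$r = -4$ ($r = -4 + \frac{-2 - -2}{-4} = -4 + \left(-2 + 2\right) \left(- \frac{1}{4}\right) = -4 + 0 \left(- \frac{1}{4}\right) = -4 + 0 = -4$)
$J = 16$ ($J = - 2 \left(2 + 6\right) \left(-2 + 1\right) = - 2 \cdot 8 \left(-1\right) = \left(-2\right) \left(-8\right) = 16$)
$b{\left(m,l \right)} = 128$ ($b{\left(m,l \right)} = 16 \left(-4\right) \left(-2\right) = \left(-64\right) \left(-2\right) = 128$)
$\left(\left(-3\right) \left(-2\right) + 5\right) 12 + b{\left(8,-9 \right)} = \left(\left(-3\right) \left(-2\right) + 5\right) 12 + 128 = \left(6 + 5\right) 12 + 128 = 11 \cdot 12 + 128 = 132 + 128 = 260$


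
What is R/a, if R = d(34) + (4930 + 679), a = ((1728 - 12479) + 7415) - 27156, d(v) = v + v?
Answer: -811/4356 ≈ -0.18618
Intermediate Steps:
d(v) = 2*v
a = -30492 (a = (-10751 + 7415) - 27156 = -3336 - 27156 = -30492)
R = 5677 (R = 2*34 + (4930 + 679) = 68 + 5609 = 5677)
R/a = 5677/(-30492) = 5677*(-1/30492) = -811/4356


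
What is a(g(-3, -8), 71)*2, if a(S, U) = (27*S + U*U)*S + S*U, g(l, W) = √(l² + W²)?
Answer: 3942 + 10224*√73 ≈ 91296.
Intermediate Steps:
g(l, W) = √(W² + l²)
a(S, U) = S*U + S*(U² + 27*S) (a(S, U) = (27*S + U²)*S + S*U = (U² + 27*S)*S + S*U = S*(U² + 27*S) + S*U = S*U + S*(U² + 27*S))
a(g(-3, -8), 71)*2 = (√((-8)² + (-3)²)*(71 + 71² + 27*√((-8)² + (-3)²)))*2 = (√(64 + 9)*(71 + 5041 + 27*√(64 + 9)))*2 = (√73*(71 + 5041 + 27*√73))*2 = (√73*(5112 + 27*√73))*2 = 2*√73*(5112 + 27*√73)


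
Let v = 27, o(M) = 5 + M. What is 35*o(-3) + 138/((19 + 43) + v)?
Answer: 6368/89 ≈ 71.551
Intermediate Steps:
35*o(-3) + 138/((19 + 43) + v) = 35*(5 - 3) + 138/((19 + 43) + 27) = 35*2 + 138/(62 + 27) = 70 + 138/89 = 6368/89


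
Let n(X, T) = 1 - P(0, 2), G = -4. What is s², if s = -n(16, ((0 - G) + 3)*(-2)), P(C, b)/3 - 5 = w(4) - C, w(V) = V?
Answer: 676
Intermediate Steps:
P(C, b) = 27 - 3*C (P(C, b) = 15 + 3*(4 - C) = 15 + (12 - 3*C) = 27 - 3*C)
n(X, T) = -26 (n(X, T) = 1 - (27 - 3*0) = 1 - (27 + 0) = 1 - 1*27 = 1 - 27 = -26)
s = 26 (s = -1*(-26) = 26)
s² = 26² = 676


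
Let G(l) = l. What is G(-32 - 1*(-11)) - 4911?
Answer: -4932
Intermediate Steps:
G(-32 - 1*(-11)) - 4911 = (-32 - 1*(-11)) - 4911 = (-32 + 11) - 4911 = -21 - 4911 = -4932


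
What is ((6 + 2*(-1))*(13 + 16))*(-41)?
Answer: -4756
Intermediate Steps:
((6 + 2*(-1))*(13 + 16))*(-41) = ((6 - 2)*29)*(-41) = (4*29)*(-41) = 116*(-41) = -4756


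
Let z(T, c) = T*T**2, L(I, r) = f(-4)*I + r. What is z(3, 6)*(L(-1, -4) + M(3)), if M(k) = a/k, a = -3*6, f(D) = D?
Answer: -162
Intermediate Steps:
L(I, r) = r - 4*I (L(I, r) = -4*I + r = r - 4*I)
z(T, c) = T**3
a = -18
M(k) = -18/k
z(3, 6)*(L(-1, -4) + M(3)) = 3**3*((-4 - 4*(-1)) - 18/3) = 27*((-4 + 4) - 18*1/3) = 27*(0 - 6) = 27*(-6) = -162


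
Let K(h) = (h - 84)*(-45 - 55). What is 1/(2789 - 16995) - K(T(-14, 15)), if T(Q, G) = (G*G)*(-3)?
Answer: -1078235401/14206 ≈ -75900.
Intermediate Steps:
T(Q, G) = -3*G² (T(Q, G) = G²*(-3) = -3*G²)
K(h) = 8400 - 100*h (K(h) = (-84 + h)*(-100) = 8400 - 100*h)
1/(2789 - 16995) - K(T(-14, 15)) = 1/(2789 - 16995) - (8400 - (-300)*15²) = 1/(-14206) - (8400 - (-300)*225) = -1/14206 - (8400 - 100*(-675)) = -1/14206 - (8400 + 67500) = -1/14206 - 1*75900 = -1/14206 - 75900 = -1078235401/14206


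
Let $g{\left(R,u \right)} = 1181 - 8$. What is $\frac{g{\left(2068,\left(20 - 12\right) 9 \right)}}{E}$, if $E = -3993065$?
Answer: $- \frac{1173}{3993065} \approx -0.00029376$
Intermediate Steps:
$g{\left(R,u \right)} = 1173$ ($g{\left(R,u \right)} = 1181 - 8 = 1173$)
$\frac{g{\left(2068,\left(20 - 12\right) 9 \right)}}{E} = \frac{1173}{-3993065} = 1173 \left(- \frac{1}{3993065}\right) = - \frac{1173}{3993065}$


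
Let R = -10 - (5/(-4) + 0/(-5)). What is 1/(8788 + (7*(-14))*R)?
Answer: 2/19291 ≈ 0.00010368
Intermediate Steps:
R = -35/4 (R = -10 - (5*(-¼) + 0*(-⅕)) = -10 - (-5/4 + 0) = -10 - 1*(-5/4) = -10 + 5/4 = -35/4 ≈ -8.7500)
1/(8788 + (7*(-14))*R) = 1/(8788 + (7*(-14))*(-35/4)) = 1/(8788 - 98*(-35/4)) = 1/(8788 + 1715/2) = 1/(19291/2) = 2/19291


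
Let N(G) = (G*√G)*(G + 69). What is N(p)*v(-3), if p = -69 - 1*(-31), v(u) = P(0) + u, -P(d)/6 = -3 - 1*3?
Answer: -38874*I*√38 ≈ -2.3964e+5*I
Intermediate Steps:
P(d) = 36 (P(d) = -6*(-3 - 1*3) = -6*(-3 - 3) = -6*(-6) = 36)
v(u) = 36 + u
p = -38 (p = -69 + 31 = -38)
N(G) = G^(3/2)*(69 + G)
N(p)*v(-3) = ((-38)^(3/2)*(69 - 38))*(36 - 3) = (-38*I*√38*31)*33 = -1178*I*√38*33 = -38874*I*√38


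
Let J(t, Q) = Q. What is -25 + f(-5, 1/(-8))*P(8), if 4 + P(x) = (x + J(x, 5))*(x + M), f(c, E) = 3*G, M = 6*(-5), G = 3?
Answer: -2635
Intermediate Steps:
M = -30
f(c, E) = 9 (f(c, E) = 3*3 = 9)
P(x) = -4 + (-30 + x)*(5 + x) (P(x) = -4 + (x + 5)*(x - 30) = -4 + (5 + x)*(-30 + x) = -4 + (-30 + x)*(5 + x))
-25 + f(-5, 1/(-8))*P(8) = -25 + 9*(-154 + 8² - 25*8) = -25 + 9*(-154 + 64 - 200) = -25 + 9*(-290) = -25 - 2610 = -2635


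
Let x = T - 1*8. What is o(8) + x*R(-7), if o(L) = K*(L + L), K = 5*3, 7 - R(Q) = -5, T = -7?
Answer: 60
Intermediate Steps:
R(Q) = 12 (R(Q) = 7 - 1*(-5) = 7 + 5 = 12)
x = -15 (x = -7 - 1*8 = -7 - 8 = -15)
K = 15
o(L) = 30*L (o(L) = 15*(L + L) = 15*(2*L) = 30*L)
o(8) + x*R(-7) = 30*8 - 15*12 = 240 - 180 = 60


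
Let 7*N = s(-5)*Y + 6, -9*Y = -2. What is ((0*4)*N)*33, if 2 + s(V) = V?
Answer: 0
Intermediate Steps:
Y = 2/9 (Y = -⅑*(-2) = 2/9 ≈ 0.22222)
s(V) = -2 + V
N = 40/63 (N = ((-2 - 5)*(2/9) + 6)/7 = (-7*2/9 + 6)/7 = (-14/9 + 6)/7 = (⅐)*(40/9) = 40/63 ≈ 0.63492)
((0*4)*N)*33 = ((0*4)*(40/63))*33 = (0*(40/63))*33 = 0*33 = 0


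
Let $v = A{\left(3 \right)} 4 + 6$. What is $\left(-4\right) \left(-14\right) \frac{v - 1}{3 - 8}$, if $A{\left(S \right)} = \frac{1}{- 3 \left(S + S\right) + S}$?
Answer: $- \frac{3976}{75} \approx -53.013$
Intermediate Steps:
$A{\left(S \right)} = - \frac{1}{5 S}$ ($A{\left(S \right)} = \frac{1}{- 3 \cdot 2 S + S} = \frac{1}{- 6 S + S} = \frac{1}{\left(-5\right) S} = - \frac{1}{5 S}$)
$v = \frac{86}{15}$ ($v = - \frac{1}{5 \cdot 3} \cdot 4 + 6 = \left(- \frac{1}{5}\right) \frac{1}{3} \cdot 4 + 6 = \left(- \frac{1}{15}\right) 4 + 6 = - \frac{4}{15} + 6 = \frac{86}{15} \approx 5.7333$)
$\left(-4\right) \left(-14\right) \frac{v - 1}{3 - 8} = \left(-4\right) \left(-14\right) \frac{\frac{86}{15} - 1}{3 - 8} = 56 \frac{71}{15 \left(-5\right)} = 56 \cdot \frac{71}{15} \left(- \frac{1}{5}\right) = 56 \left(- \frac{71}{75}\right) = - \frac{3976}{75}$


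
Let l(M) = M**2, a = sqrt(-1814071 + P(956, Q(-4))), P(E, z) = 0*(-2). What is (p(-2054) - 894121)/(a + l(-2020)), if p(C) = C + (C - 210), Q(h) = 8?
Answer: -3665990495600/16649665974071 + 898439*I*sqrt(1814071)/16649665974071 ≈ -0.22018 + 7.2679e-5*I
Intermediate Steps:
P(E, z) = 0
a = I*sqrt(1814071) (a = sqrt(-1814071 + 0) = sqrt(-1814071) = I*sqrt(1814071) ≈ 1346.9*I)
p(C) = -210 + 2*C (p(C) = C + (-210 + C) = -210 + 2*C)
(p(-2054) - 894121)/(a + l(-2020)) = ((-210 + 2*(-2054)) - 894121)/(I*sqrt(1814071) + (-2020)**2) = ((-210 - 4108) - 894121)/(I*sqrt(1814071) + 4080400) = (-4318 - 894121)/(4080400 + I*sqrt(1814071)) = -898439/(4080400 + I*sqrt(1814071))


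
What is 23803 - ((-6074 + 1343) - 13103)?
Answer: 41637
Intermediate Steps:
23803 - ((-6074 + 1343) - 13103) = 23803 - (-4731 - 13103) = 23803 - 1*(-17834) = 23803 + 17834 = 41637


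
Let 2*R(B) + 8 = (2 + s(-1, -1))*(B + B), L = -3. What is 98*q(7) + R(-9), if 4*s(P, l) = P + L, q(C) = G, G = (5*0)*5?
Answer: -13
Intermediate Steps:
G = 0 (G = 0*5 = 0)
q(C) = 0
s(P, l) = -3/4 + P/4 (s(P, l) = (P - 3)/4 = (-3 + P)/4 = -3/4 + P/4)
R(B) = -4 + B (R(B) = -4 + ((2 + (-3/4 + (1/4)*(-1)))*(B + B))/2 = -4 + ((2 + (-3/4 - 1/4))*(2*B))/2 = -4 + ((2 - 1)*(2*B))/2 = -4 + (1*(2*B))/2 = -4 + (2*B)/2 = -4 + B)
98*q(7) + R(-9) = 98*0 + (-4 - 9) = 0 - 13 = -13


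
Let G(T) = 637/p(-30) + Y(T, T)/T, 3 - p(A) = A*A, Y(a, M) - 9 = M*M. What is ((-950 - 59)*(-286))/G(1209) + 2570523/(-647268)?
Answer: 1702518424896365/7249212381988 ≈ 234.86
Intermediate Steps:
Y(a, M) = 9 + M**2 (Y(a, M) = 9 + M*M = 9 + M**2)
p(A) = 3 - A**2 (p(A) = 3 - A*A = 3 - A**2)
G(T) = -49/69 + (9 + T**2)/T (G(T) = 637/(3 - 1*(-30)**2) + (9 + T**2)/T = 637/(3 - 1*900) + (9 + T**2)/T = 637/(3 - 900) + (9 + T**2)/T = 637/(-897) + (9 + T**2)/T = 637*(-1/897) + (9 + T**2)/T = -49/69 + (9 + T**2)/T)
((-950 - 59)*(-286))/G(1209) + 2570523/(-647268) = ((-950 - 59)*(-286))/(-49/69 + 1209 + 9/1209) + 2570523/(-647268) = (-1009*(-286))/(-49/69 + 1209 + 9*(1/1209)) + 2570523*(-1/647268) = 288574/(-49/69 + 1209 + 3/403) - 856841/215756 = 288574/(33599123/27807) - 856841/215756 = 288574*(27807/33599123) - 856841/215756 = 8024377218/33599123 - 856841/215756 = 1702518424896365/7249212381988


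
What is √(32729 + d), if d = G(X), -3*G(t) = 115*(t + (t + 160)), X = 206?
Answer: √97221/3 ≈ 103.93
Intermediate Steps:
G(t) = -18400/3 - 230*t/3 (G(t) = -115*(t + (t + 160))/3 = -115*(t + (160 + t))/3 = -115*(160 + 2*t)/3 = -(18400 + 230*t)/3 = -18400/3 - 230*t/3)
d = -65780/3 (d = -18400/3 - 230/3*206 = -18400/3 - 47380/3 = -65780/3 ≈ -21927.)
√(32729 + d) = √(32729 - 65780/3) = √(32407/3) = √97221/3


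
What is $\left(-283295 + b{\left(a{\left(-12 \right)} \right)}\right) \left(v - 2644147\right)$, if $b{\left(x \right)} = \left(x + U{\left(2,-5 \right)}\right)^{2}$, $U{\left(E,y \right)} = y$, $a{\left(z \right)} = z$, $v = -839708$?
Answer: $985951868130$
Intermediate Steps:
$b{\left(x \right)} = \left(-5 + x\right)^{2}$ ($b{\left(x \right)} = \left(x - 5\right)^{2} = \left(-5 + x\right)^{2}$)
$\left(-283295 + b{\left(a{\left(-12 \right)} \right)}\right) \left(v - 2644147\right) = \left(-283295 + \left(-5 - 12\right)^{2}\right) \left(-839708 - 2644147\right) = \left(-283295 + \left(-17\right)^{2}\right) \left(-3483855\right) = \left(-283295 + 289\right) \left(-3483855\right) = \left(-283006\right) \left(-3483855\right) = 985951868130$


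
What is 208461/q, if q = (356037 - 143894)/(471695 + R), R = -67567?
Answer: 84244927008/212143 ≈ 3.9711e+5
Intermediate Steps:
q = 212143/404128 (q = (356037 - 143894)/(471695 - 67567) = 212143/404128 ≈ 0.52494)
208461/q = 208461/(212143/404128) = 208461*(404128/212143) = 84244927008/212143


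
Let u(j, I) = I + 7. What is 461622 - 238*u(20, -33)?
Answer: 467810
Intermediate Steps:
u(j, I) = 7 + I
461622 - 238*u(20, -33) = 461622 - 238*(7 - 33) = 461622 - 238*(-26) = 461622 - 1*(-6188) = 461622 + 6188 = 467810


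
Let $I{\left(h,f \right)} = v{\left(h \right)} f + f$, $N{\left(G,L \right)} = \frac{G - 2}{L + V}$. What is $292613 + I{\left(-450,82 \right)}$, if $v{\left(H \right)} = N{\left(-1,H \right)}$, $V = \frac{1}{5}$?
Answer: $\frac{658272285}{2249} \approx 2.927 \cdot 10^{5}$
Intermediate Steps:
$V = \frac{1}{5} \approx 0.2$
$N{\left(G,L \right)} = \frac{-2 + G}{\frac{1}{5} + L}$ ($N{\left(G,L \right)} = \frac{G - 2}{L + \frac{1}{5}} = \frac{-2 + G}{\frac{1}{5} + L}$)
$v{\left(H \right)} = - \frac{15}{1 + 5 H}$ ($v{\left(H \right)} = \frac{5 \left(-2 - 1\right)}{1 + 5 H} = 5 \frac{1}{1 + 5 H} \left(-3\right) = - \frac{15}{1 + 5 H}$)
$I{\left(h,f \right)} = f - \frac{15 f}{1 + 5 h}$ ($I{\left(h,f \right)} = - \frac{15}{1 + 5 h} f + f = - \frac{15 f}{1 + 5 h} + f = f - \frac{15 f}{1 + 5 h}$)
$292613 + I{\left(-450,82 \right)} = 292613 + \frac{82 \left(-14 + 5 \left(-450\right)\right)}{1 + 5 \left(-450\right)} = 292613 + \frac{82 \left(-14 - 2250\right)}{1 - 2250} = 292613 + 82 \frac{1}{-2249} \left(-2264\right) = 292613 + 82 \left(- \frac{1}{2249}\right) \left(-2264\right) = 292613 + \frac{185648}{2249} = \frac{658272285}{2249}$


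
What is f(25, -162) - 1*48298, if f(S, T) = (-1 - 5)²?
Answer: -48262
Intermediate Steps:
f(S, T) = 36 (f(S, T) = (-6)² = 36)
f(25, -162) - 1*48298 = 36 - 1*48298 = 36 - 48298 = -48262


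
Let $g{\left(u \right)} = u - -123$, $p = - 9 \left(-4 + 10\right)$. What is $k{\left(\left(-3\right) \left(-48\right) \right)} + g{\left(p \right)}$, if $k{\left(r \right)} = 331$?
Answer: $400$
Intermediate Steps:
$p = -54$ ($p = \left(-9\right) 6 = -54$)
$g{\left(u \right)} = 123 + u$ ($g{\left(u \right)} = u + 123 = 123 + u$)
$k{\left(\left(-3\right) \left(-48\right) \right)} + g{\left(p \right)} = 331 + \left(123 - 54\right) = 331 + 69 = 400$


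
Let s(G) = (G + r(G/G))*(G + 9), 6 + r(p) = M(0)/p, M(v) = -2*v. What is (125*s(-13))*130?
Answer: 1235000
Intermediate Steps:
r(p) = -6 (r(p) = -6 + (-2*0)/p = -6 + 0/p = -6 + 0 = -6)
s(G) = (-6 + G)*(9 + G) (s(G) = (G - 6)*(G + 9) = (-6 + G)*(9 + G))
(125*s(-13))*130 = (125*(-54 + (-13)² + 3*(-13)))*130 = (125*(-54 + 169 - 39))*130 = (125*76)*130 = 9500*130 = 1235000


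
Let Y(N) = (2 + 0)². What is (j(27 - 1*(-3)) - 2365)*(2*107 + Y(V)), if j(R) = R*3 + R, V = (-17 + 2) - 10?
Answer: -489410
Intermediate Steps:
V = -25 (V = -15 - 10 = -25)
Y(N) = 4 (Y(N) = 2² = 4)
j(R) = 4*R (j(R) = 3*R + R = 4*R)
(j(27 - 1*(-3)) - 2365)*(2*107 + Y(V)) = (4*(27 - 1*(-3)) - 2365)*(2*107 + 4) = (4*(27 + 3) - 2365)*(214 + 4) = (4*30 - 2365)*218 = (120 - 2365)*218 = -2245*218 = -489410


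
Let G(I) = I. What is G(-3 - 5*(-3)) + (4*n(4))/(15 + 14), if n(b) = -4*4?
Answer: 284/29 ≈ 9.7931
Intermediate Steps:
n(b) = -16
G(-3 - 5*(-3)) + (4*n(4))/(15 + 14) = (-3 - 5*(-3)) + (4*(-16))/(15 + 14) = (-3 + 15) - 64/29 = 12 - 64*1/29 = 12 - 64/29 = 284/29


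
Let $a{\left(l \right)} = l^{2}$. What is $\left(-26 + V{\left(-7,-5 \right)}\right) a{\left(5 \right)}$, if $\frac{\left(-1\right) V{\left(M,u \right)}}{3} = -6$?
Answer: $-200$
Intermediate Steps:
$V{\left(M,u \right)} = 18$ ($V{\left(M,u \right)} = \left(-3\right) \left(-6\right) = 18$)
$\left(-26 + V{\left(-7,-5 \right)}\right) a{\left(5 \right)} = \left(-26 + 18\right) 5^{2} = \left(-8\right) 25 = -200$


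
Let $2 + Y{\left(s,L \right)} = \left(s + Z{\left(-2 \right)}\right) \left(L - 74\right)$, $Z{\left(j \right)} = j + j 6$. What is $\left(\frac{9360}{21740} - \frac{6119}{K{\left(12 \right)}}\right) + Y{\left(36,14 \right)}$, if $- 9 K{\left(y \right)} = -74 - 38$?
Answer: $- \frac{220755329}{121744} \approx -1813.3$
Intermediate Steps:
$K{\left(y \right)} = \frac{112}{9}$ ($K{\left(y \right)} = - \frac{-74 - 38}{9} = \left(- \frac{1}{9}\right) \left(-112\right) = \frac{112}{9}$)
$Z{\left(j \right)} = 7 j$ ($Z{\left(j \right)} = j + 6 j = 7 j$)
$Y{\left(s,L \right)} = -2 + \left(-74 + L\right) \left(-14 + s\right)$ ($Y{\left(s,L \right)} = -2 + \left(s + 7 \left(-2\right)\right) \left(L - 74\right) = -2 + \left(s - 14\right) \left(-74 + L\right) = -2 + \left(-14 + s\right) \left(-74 + L\right) = -2 + \left(-74 + L\right) \left(-14 + s\right)$)
$\left(\frac{9360}{21740} - \frac{6119}{K{\left(12 \right)}}\right) + Y{\left(36,14 \right)} = \left(\frac{9360}{21740} - \frac{6119}{\frac{112}{9}}\right) + \left(1034 - 2664 - 196 + 14 \cdot 36\right) = \left(9360 \cdot \frac{1}{21740} - \frac{55071}{112}\right) + \left(1034 - 2664 - 196 + 504\right) = \left(\frac{468}{1087} - \frac{55071}{112}\right) - 1322 = - \frac{59809761}{121744} - 1322 = - \frac{220755329}{121744}$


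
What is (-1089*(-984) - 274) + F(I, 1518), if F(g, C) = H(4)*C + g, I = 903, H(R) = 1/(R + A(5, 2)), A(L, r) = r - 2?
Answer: 2145169/2 ≈ 1.0726e+6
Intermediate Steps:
A(L, r) = -2 + r
H(R) = 1/R (H(R) = 1/(R + (-2 + 2)) = 1/(R + 0) = 1/R)
F(g, C) = g + C/4 (F(g, C) = C/4 + g = g + C/4)
(-1089*(-984) - 274) + F(I, 1518) = (-1089*(-984) - 274) + (903 + (¼)*1518) = (1071576 - 274) + (903 + 759/2) = 1071302 + 2565/2 = 2145169/2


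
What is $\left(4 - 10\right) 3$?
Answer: $-18$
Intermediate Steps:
$\left(4 - 10\right) 3 = \left(-6\right) 3 = -18$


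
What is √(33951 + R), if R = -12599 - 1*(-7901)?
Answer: 7*√597 ≈ 171.04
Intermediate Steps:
R = -4698 (R = -12599 + 7901 = -4698)
√(33951 + R) = √(33951 - 4698) = √29253 = 7*√597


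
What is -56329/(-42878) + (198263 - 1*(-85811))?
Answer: 12180581301/42878 ≈ 2.8408e+5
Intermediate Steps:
-56329/(-42878) + (198263 - 1*(-85811)) = -56329*(-1/42878) + (198263 + 85811) = 56329/42878 + 284074 = 12180581301/42878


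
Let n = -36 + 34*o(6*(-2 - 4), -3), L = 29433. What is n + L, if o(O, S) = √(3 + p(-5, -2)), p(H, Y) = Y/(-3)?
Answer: 29397 + 34*√33/3 ≈ 29462.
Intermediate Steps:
p(H, Y) = -Y/3 (p(H, Y) = Y*(-⅓) = -Y/3)
o(O, S) = √33/3 (o(O, S) = √(3 - ⅓*(-2)) = √(3 + ⅔) = √(11/3) = √33/3)
n = -36 + 34*√33/3 (n = -36 + 34*(√33/3) = -36 + 34*√33/3 ≈ 29.105)
n + L = (-36 + 34*√33/3) + 29433 = 29397 + 34*√33/3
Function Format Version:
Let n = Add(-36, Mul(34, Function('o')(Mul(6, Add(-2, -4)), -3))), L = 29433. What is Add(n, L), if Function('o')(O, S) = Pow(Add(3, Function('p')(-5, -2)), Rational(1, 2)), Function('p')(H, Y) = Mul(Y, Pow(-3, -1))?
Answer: Add(29397, Mul(Rational(34, 3), Pow(33, Rational(1, 2)))) ≈ 29462.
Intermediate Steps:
Function('p')(H, Y) = Mul(Rational(-1, 3), Y) (Function('p')(H, Y) = Mul(Y, Rational(-1, 3)) = Mul(Rational(-1, 3), Y))
Function('o')(O, S) = Mul(Rational(1, 3), Pow(33, Rational(1, 2))) (Function('o')(O, S) = Pow(Add(3, Mul(Rational(-1, 3), -2)), Rational(1, 2)) = Pow(Add(3, Rational(2, 3)), Rational(1, 2)) = Pow(Rational(11, 3), Rational(1, 2)) = Mul(Rational(1, 3), Pow(33, Rational(1, 2))))
n = Add(-36, Mul(Rational(34, 3), Pow(33, Rational(1, 2)))) (n = Add(-36, Mul(34, Mul(Rational(1, 3), Pow(33, Rational(1, 2))))) = Add(-36, Mul(Rational(34, 3), Pow(33, Rational(1, 2)))) ≈ 29.105)
Add(n, L) = Add(Add(-36, Mul(Rational(34, 3), Pow(33, Rational(1, 2)))), 29433) = Add(29397, Mul(Rational(34, 3), Pow(33, Rational(1, 2))))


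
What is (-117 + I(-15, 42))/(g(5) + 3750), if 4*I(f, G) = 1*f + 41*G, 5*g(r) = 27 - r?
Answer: 6195/75088 ≈ 0.082503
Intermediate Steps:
g(r) = 27/5 - r/5 (g(r) = (27 - r)/5 = 27/5 - r/5)
I(f, G) = f/4 + 41*G/4 (I(f, G) = (1*f + 41*G)/4 = (f + 41*G)/4 = f/4 + 41*G/4)
(-117 + I(-15, 42))/(g(5) + 3750) = (-117 + ((¼)*(-15) + (41/4)*42))/((27/5 - ⅕*5) + 3750) = (-117 + (-15/4 + 861/2))/((27/5 - 1) + 3750) = (-117 + 1707/4)/(22/5 + 3750) = 1239/(4*(18772/5)) = (1239/4)*(5/18772) = 6195/75088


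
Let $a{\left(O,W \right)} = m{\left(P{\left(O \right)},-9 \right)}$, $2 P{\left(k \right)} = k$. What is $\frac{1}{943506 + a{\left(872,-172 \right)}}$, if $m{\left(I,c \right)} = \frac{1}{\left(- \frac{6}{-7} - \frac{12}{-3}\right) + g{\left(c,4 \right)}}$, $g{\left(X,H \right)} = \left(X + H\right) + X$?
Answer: $\frac{64}{60384377} \approx 1.0599 \cdot 10^{-6}$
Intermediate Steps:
$P{\left(k \right)} = \frac{k}{2}$
$g{\left(X,H \right)} = H + 2 X$ ($g{\left(X,H \right)} = \left(H + X\right) + X = H + 2 X$)
$m{\left(I,c \right)} = \frac{1}{\frac{62}{7} + 2 c}$ ($m{\left(I,c \right)} = \frac{1}{\left(- \frac{6}{-7} - \frac{12}{-3}\right) + \left(4 + 2 c\right)} = \frac{1}{\left(\left(-6\right) \left(- \frac{1}{7}\right) - -4\right) + \left(4 + 2 c\right)} = \frac{1}{\left(\frac{6}{7} + 4\right) + \left(4 + 2 c\right)} = \frac{1}{\frac{34}{7} + \left(4 + 2 c\right)} = \frac{1}{\frac{62}{7} + 2 c}$)
$a{\left(O,W \right)} = - \frac{7}{64}$ ($a{\left(O,W \right)} = \frac{7}{2 \left(31 + 7 \left(-9\right)\right)} = \frac{7}{2 \left(31 - 63\right)} = \frac{7}{2 \left(-32\right)} = \frac{7}{2} \left(- \frac{1}{32}\right) = - \frac{7}{64}$)
$\frac{1}{943506 + a{\left(872,-172 \right)}} = \frac{1}{943506 - \frac{7}{64}} = \frac{1}{\frac{60384377}{64}} = \frac{64}{60384377}$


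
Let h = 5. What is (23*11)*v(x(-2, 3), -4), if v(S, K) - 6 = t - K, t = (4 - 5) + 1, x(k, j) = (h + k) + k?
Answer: 2530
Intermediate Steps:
x(k, j) = 5 + 2*k (x(k, j) = (5 + k) + k = 5 + 2*k)
t = 0 (t = -1 + 1 = 0)
v(S, K) = 6 - K (v(S, K) = 6 + (0 - K) = 6 - K)
(23*11)*v(x(-2, 3), -4) = (23*11)*(6 - 1*(-4)) = 253*(6 + 4) = 253*10 = 2530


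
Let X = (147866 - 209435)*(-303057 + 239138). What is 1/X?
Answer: 1/3935428911 ≈ 2.5410e-10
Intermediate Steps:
X = 3935428911 (X = -61569*(-63919) = 3935428911)
1/X = 1/3935428911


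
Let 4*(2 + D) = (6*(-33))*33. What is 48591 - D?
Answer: 100453/2 ≈ 50227.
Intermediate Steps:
D = -3271/2 (D = -2 + ((6*(-33))*33)/4 = -2 + (-198*33)/4 = -2 + (¼)*(-6534) = -2 - 3267/2 = -3271/2 ≈ -1635.5)
48591 - D = 48591 - 1*(-3271/2) = 48591 + 3271/2 = 100453/2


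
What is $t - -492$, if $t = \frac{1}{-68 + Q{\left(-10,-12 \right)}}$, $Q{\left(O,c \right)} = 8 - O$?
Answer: $\frac{24599}{50} \approx 491.98$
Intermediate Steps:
$t = - \frac{1}{50}$ ($t = \frac{1}{-68 + \left(8 - -10\right)} = \frac{1}{-68 + \left(8 + 10\right)} = \frac{1}{-68 + 18} = \frac{1}{-50} = - \frac{1}{50} \approx -0.02$)
$t - -492 = - \frac{1}{50} - -492 = - \frac{1}{50} + 492 = \frac{24599}{50}$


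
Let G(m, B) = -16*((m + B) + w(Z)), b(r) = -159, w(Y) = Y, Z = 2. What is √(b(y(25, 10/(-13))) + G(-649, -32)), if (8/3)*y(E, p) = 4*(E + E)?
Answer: √10705 ≈ 103.46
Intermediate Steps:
y(E, p) = 3*E (y(E, p) = 3*(4*(E + E))/8 = 3*(4*(2*E))/8 = 3*(8*E)/8 = 3*E)
G(m, B) = -32 - 16*B - 16*m (G(m, B) = -16*((m + B) + 2) = -16*((B + m) + 2) = -16*(2 + B + m) = -32 - 16*B - 16*m)
√(b(y(25, 10/(-13))) + G(-649, -32)) = √(-159 + (-32 - 16*(-32) - 16*(-649))) = √(-159 + (-32 + 512 + 10384)) = √(-159 + 10864) = √10705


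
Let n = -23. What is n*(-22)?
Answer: 506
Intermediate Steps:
n*(-22) = -23*(-22) = 506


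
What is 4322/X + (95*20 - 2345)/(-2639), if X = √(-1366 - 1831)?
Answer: 445/2639 - 4322*I*√3197/3197 ≈ 0.16862 - 76.439*I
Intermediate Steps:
X = I*√3197 (X = √(-3197) = I*√3197 ≈ 56.542*I)
4322/X + (95*20 - 2345)/(-2639) = 4322/((I*√3197)) + (95*20 - 2345)/(-2639) = 4322*(-I*√3197/3197) + (1900 - 2345)*(-1/2639) = -4322*I*√3197/3197 - 445*(-1/2639) = -4322*I*√3197/3197 + 445/2639 = 445/2639 - 4322*I*√3197/3197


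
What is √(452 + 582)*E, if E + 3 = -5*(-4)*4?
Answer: 77*√1034 ≈ 2476.0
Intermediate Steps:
E = 77 (E = -3 - 5*(-4)*4 = -3 + 20*4 = -3 + 80 = 77)
√(452 + 582)*E = √(452 + 582)*77 = √1034*77 = 77*√1034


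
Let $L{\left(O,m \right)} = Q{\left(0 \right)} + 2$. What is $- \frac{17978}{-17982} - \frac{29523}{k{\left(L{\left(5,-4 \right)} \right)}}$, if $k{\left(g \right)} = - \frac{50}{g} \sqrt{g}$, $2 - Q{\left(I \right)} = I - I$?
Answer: $\frac{265666018}{224775} \approx 1181.9$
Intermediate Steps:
$Q{\left(I \right)} = 2$ ($Q{\left(I \right)} = 2 - \left(I - I\right) = 2 - 0 = 2 + 0 = 2$)
$L{\left(O,m \right)} = 4$ ($L{\left(O,m \right)} = 2 + 2 = 4$)
$k{\left(g \right)} = - \frac{50}{\sqrt{g}}$
$- \frac{17978}{-17982} - \frac{29523}{k{\left(L{\left(5,-4 \right)} \right)}} = - \frac{17978}{-17982} - \frac{29523}{\left(-50\right) \frac{1}{\sqrt{4}}} = \left(-17978\right) \left(- \frac{1}{17982}\right) - \frac{29523}{\left(-50\right) \frac{1}{2}} = \frac{8989}{8991} - \frac{29523}{-25} = \frac{8989}{8991} - - \frac{29523}{25} = \frac{8989}{8991} + \frac{29523}{25} = \frac{265666018}{224775}$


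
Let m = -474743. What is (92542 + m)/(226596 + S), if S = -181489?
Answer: -382201/45107 ≈ -8.4732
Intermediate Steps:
(92542 + m)/(226596 + S) = (92542 - 474743)/(226596 - 181489) = -382201/45107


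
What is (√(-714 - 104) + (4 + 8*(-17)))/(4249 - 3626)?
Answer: -132/623 + I*√818/623 ≈ -0.21188 + 0.045908*I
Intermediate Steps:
(√(-714 - 104) + (4 + 8*(-17)))/(4249 - 3626) = (√(-818) + (4 - 136))/623 = (I*√818 - 132)*(1/623) = (-132 + I*√818)*(1/623) = -132/623 + I*√818/623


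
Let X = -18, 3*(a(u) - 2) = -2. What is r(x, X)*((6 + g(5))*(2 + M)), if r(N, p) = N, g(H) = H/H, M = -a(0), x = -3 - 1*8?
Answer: -154/3 ≈ -51.333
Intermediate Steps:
a(u) = 4/3 (a(u) = 2 + (1/3)*(-2) = 2 - 2/3 = 4/3)
x = -11 (x = -3 - 8 = -11)
M = -4/3 (M = -1*4/3 = -4/3 ≈ -1.3333)
g(H) = 1
r(x, X)*((6 + g(5))*(2 + M)) = -11*(6 + 1)*(2 - 4/3) = -77*2/3 = -11*14/3 = -154/3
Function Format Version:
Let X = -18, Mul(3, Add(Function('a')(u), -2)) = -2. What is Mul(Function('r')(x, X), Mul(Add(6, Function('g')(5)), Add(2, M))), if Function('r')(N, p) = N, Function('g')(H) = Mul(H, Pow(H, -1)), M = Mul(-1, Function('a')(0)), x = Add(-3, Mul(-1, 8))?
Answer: Rational(-154, 3) ≈ -51.333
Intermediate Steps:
Function('a')(u) = Rational(4, 3) (Function('a')(u) = Add(2, Mul(Rational(1, 3), -2)) = Add(2, Rational(-2, 3)) = Rational(4, 3))
x = -11 (x = Add(-3, -8) = -11)
M = Rational(-4, 3) (M = Mul(-1, Rational(4, 3)) = Rational(-4, 3) ≈ -1.3333)
Function('g')(H) = 1
Mul(Function('r')(x, X), Mul(Add(6, Function('g')(5)), Add(2, M))) = Mul(-11, Mul(Add(6, 1), Add(2, Rational(-4, 3)))) = Mul(-11, Mul(7, Rational(2, 3))) = Mul(-11, Rational(14, 3)) = Rational(-154, 3)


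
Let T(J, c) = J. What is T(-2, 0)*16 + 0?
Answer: -32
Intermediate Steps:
T(-2, 0)*16 + 0 = -2*16 + 0 = -32 + 0 = -32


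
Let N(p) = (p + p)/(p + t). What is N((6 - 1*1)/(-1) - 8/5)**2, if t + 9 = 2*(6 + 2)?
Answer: 1089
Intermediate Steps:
t = 7 (t = -9 + 2*(6 + 2) = -9 + 2*8 = -9 + 16 = 7)
N(p) = 2*p/(7 + p) (N(p) = (p + p)/(p + 7) = (2*p)/(7 + p) = 2*p/(7 + p))
N((6 - 1*1)/(-1) - 8/5)**2 = (2*((6 - 1*1)/(-1) - 8/5)/(7 + ((6 - 1*1)/(-1) - 8/5)))**2 = (2*((6 - 1)*(-1) - 8*1/5)/(7 + ((6 - 1)*(-1) - 8*1/5)))**2 = (2*(5*(-1) - 8/5)/(7 + (5*(-1) - 8/5)))**2 = (2*(-5 - 8/5)/(7 + (-5 - 8/5)))**2 = (2*(-33/5)/(7 - 33/5))**2 = (2*(-33/5)/(2/5))**2 = (2*(-33/5)*(5/2))**2 = (-33)**2 = 1089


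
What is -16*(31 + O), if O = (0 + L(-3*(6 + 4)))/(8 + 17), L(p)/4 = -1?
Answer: -12336/25 ≈ -493.44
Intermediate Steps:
L(p) = -4 (L(p) = 4*(-1) = -4)
O = -4/25 (O = (0 - 4)/(8 + 17) = -4/25 ≈ -0.16000)
-16*(31 + O) = -16*(31 - 4/25) = -16*771/25 = -12336/25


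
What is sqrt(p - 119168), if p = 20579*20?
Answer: 2*sqrt(73103) ≈ 540.75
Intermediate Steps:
p = 411580
sqrt(p - 119168) = sqrt(411580 - 119168) = sqrt(292412) = 2*sqrt(73103)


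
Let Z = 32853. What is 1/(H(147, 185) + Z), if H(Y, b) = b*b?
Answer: 1/67078 ≈ 1.4908e-5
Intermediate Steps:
H(Y, b) = b²
1/(H(147, 185) + Z) = 1/(185² + 32853) = 1/(34225 + 32853) = 1/67078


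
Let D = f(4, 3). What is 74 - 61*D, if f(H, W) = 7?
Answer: -353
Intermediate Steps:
D = 7
74 - 61*D = 74 - 61*7 = 74 - 427 = -353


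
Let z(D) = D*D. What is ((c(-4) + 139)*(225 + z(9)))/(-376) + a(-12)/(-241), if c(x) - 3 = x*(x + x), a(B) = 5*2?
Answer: -3208891/22654 ≈ -141.65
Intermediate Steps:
a(B) = 10
c(x) = 3 + 2*x² (c(x) = 3 + x*(x + x) = 3 + x*(2*x) = 3 + 2*x²)
z(D) = D²
((c(-4) + 139)*(225 + z(9)))/(-376) + a(-12)/(-241) = (((3 + 2*(-4)²) + 139)*(225 + 9²))/(-376) + 10/(-241) = (((3 + 2*16) + 139)*(225 + 81))*(-1/376) + 10*(-1/241) = (((3 + 32) + 139)*306)*(-1/376) - 10/241 = ((35 + 139)*306)*(-1/376) - 10/241 = (174*306)*(-1/376) - 10/241 = 53244*(-1/376) - 10/241 = -13311/94 - 10/241 = -3208891/22654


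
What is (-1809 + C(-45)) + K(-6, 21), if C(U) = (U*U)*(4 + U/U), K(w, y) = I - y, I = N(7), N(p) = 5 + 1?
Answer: 8301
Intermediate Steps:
N(p) = 6
I = 6
K(w, y) = 6 - y
C(U) = 5*U² (C(U) = U²*(4 + 1) = U²*5 = 5*U²)
(-1809 + C(-45)) + K(-6, 21) = (-1809 + 5*(-45)²) + (6 - 1*21) = (-1809 + 5*2025) + (6 - 21) = (-1809 + 10125) - 15 = 8316 - 15 = 8301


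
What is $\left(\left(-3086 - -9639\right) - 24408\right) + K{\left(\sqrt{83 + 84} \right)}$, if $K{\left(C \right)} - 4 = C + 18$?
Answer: $-17833 + \sqrt{167} \approx -17820.0$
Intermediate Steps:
$K{\left(C \right)} = 22 + C$ ($K{\left(C \right)} = 4 + \left(C + 18\right) = 4 + \left(18 + C\right) = 22 + C$)
$\left(\left(-3086 - -9639\right) - 24408\right) + K{\left(\sqrt{83 + 84} \right)} = \left(\left(-3086 - -9639\right) - 24408\right) + \left(22 + \sqrt{83 + 84}\right) = \left(\left(-3086 + 9639\right) - 24408\right) + \left(22 + \sqrt{167}\right) = \left(6553 - 24408\right) + \left(22 + \sqrt{167}\right) = -17855 + \left(22 + \sqrt{167}\right) = -17833 + \sqrt{167}$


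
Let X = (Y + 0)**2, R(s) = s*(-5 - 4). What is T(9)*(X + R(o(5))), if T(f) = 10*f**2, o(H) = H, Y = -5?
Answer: -16200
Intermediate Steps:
R(s) = -9*s (R(s) = s*(-9) = -9*s)
X = 25 (X = (-5 + 0)**2 = (-5)**2 = 25)
T(9)*(X + R(o(5))) = (10*9**2)*(25 - 9*5) = (10*81)*(25 - 45) = 810*(-20) = -16200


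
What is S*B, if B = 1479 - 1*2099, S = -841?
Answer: 521420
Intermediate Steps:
B = -620 (B = 1479 - 2099 = -620)
S*B = -841*(-620) = 521420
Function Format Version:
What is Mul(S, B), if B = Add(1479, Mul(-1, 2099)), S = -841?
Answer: 521420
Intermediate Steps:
B = -620 (B = Add(1479, -2099) = -620)
Mul(S, B) = Mul(-841, -620) = 521420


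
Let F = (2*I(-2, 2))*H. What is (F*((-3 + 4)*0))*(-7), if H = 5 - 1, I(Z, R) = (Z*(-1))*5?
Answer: 0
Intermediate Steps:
I(Z, R) = -5*Z (I(Z, R) = -Z*5 = -5*Z)
H = 4
F = 80 (F = (2*(-5*(-2)))*4 = (2*10)*4 = 20*4 = 80)
(F*((-3 + 4)*0))*(-7) = (80*((-3 + 4)*0))*(-7) = (80*(1*0))*(-7) = (80*0)*(-7) = 0*(-7) = 0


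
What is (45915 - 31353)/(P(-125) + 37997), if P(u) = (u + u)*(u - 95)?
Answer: 1618/10333 ≈ 0.15659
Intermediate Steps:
P(u) = 2*u*(-95 + u) (P(u) = (2*u)*(-95 + u) = 2*u*(-95 + u))
(45915 - 31353)/(P(-125) + 37997) = (45915 - 31353)/(2*(-125)*(-95 - 125) + 37997) = 14562/(2*(-125)*(-220) + 37997) = 14562/(55000 + 37997) = 14562/92997 = 14562*(1/92997) = 1618/10333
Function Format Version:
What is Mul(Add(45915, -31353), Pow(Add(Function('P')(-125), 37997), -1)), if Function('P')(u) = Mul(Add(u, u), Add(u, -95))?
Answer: Rational(1618, 10333) ≈ 0.15659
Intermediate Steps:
Function('P')(u) = Mul(2, u, Add(-95, u)) (Function('P')(u) = Mul(Mul(2, u), Add(-95, u)) = Mul(2, u, Add(-95, u)))
Mul(Add(45915, -31353), Pow(Add(Function('P')(-125), 37997), -1)) = Mul(Add(45915, -31353), Pow(Add(Mul(2, -125, Add(-95, -125)), 37997), -1)) = Mul(14562, Pow(Add(Mul(2, -125, -220), 37997), -1)) = Mul(14562, Pow(Add(55000, 37997), -1)) = Mul(14562, Pow(92997, -1)) = Mul(14562, Rational(1, 92997)) = Rational(1618, 10333)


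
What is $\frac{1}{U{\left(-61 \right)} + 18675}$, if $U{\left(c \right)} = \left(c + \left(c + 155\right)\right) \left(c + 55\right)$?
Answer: $\frac{1}{18477} \approx 5.4121 \cdot 10^{-5}$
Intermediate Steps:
$U{\left(c \right)} = \left(55 + c\right) \left(155 + 2 c\right)$ ($U{\left(c \right)} = \left(c + \left(155 + c\right)\right) \left(55 + c\right) = \left(155 + 2 c\right) \left(55 + c\right) = \left(55 + c\right) \left(155 + 2 c\right)$)
$\frac{1}{U{\left(-61 \right)} + 18675} = \frac{1}{\left(8525 + 2 \left(-61\right)^{2} + 265 \left(-61\right)\right) + 18675} = \frac{1}{\left(8525 + 2 \cdot 3721 - 16165\right) + 18675} = \frac{1}{\left(8525 + 7442 - 16165\right) + 18675} = \frac{1}{-198 + 18675} = \frac{1}{18477}$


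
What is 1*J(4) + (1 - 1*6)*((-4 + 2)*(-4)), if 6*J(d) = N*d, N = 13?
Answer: -94/3 ≈ -31.333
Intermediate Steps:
J(d) = 13*d/6 (J(d) = (13*d)/6 = 13*d/6)
1*J(4) + (1 - 1*6)*((-4 + 2)*(-4)) = 1*((13/6)*4) + (1 - 1*6)*((-4 + 2)*(-4)) = 1*(26/3) + (1 - 6)*(-2*(-4)) = 26/3 - 5*8 = 26/3 - 40 = -94/3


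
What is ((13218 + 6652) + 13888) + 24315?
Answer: 58073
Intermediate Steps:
((13218 + 6652) + 13888) + 24315 = (19870 + 13888) + 24315 = 33758 + 24315 = 58073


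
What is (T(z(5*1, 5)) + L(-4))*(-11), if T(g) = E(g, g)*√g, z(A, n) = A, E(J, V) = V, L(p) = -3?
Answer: 33 - 55*√5 ≈ -89.984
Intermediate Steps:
T(g) = g^(3/2) (T(g) = g*√g = g^(3/2))
(T(z(5*1, 5)) + L(-4))*(-11) = ((5*1)^(3/2) - 3)*(-11) = (5^(3/2) - 3)*(-11) = (5*√5 - 3)*(-11) = (-3 + 5*√5)*(-11) = 33 - 55*√5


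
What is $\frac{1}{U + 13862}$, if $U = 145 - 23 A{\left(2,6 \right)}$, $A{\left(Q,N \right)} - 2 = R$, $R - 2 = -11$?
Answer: $\frac{1}{14168} \approx 7.0582 \cdot 10^{-5}$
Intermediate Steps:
$R = -9$ ($R = 2 - 11 = -9$)
$A{\left(Q,N \right)} = -7$ ($A{\left(Q,N \right)} = 2 - 9 = -7$)
$U = 306$ ($U = 145 - -161 = 145 + 161 = 306$)
$\frac{1}{U + 13862} = \frac{1}{306 + 13862} = \frac{1}{14168}$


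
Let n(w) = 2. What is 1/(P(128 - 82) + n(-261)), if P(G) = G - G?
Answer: ½ ≈ 0.50000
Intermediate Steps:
P(G) = 0
1/(P(128 - 82) + n(-261)) = 1/(0 + 2) = 1/2 = ½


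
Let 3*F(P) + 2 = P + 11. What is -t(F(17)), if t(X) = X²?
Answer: -676/9 ≈ -75.111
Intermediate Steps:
F(P) = 3 + P/3 (F(P) = -⅔ + (P + 11)/3 = -⅔ + (11 + P)/3 = -⅔ + (11/3 + P/3) = 3 + P/3)
-t(F(17)) = -(3 + (⅓)*17)² = -(3 + 17/3)² = -(26/3)² = -1*676/9 = -676/9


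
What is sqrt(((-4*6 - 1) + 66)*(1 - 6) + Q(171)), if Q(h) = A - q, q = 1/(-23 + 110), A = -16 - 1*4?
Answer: 2*I*sqrt(425778)/87 ≈ 15.0*I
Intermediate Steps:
A = -20 (A = -16 - 4 = -20)
q = 1/87 ≈ 0.011494
Q(h) = -1741/87 (Q(h) = -20 - 1*1/87 = -20 - 1/87 = -1741/87)
sqrt(((-4*6 - 1) + 66)*(1 - 6) + Q(171)) = sqrt(((-4*6 - 1) + 66)*(1 - 6) - 1741/87) = sqrt(((-24 - 1) + 66)*(-5) - 1741/87) = sqrt((-25 + 66)*(-5) - 1741/87) = sqrt(41*(-5) - 1741/87) = sqrt(-205 - 1741/87) = sqrt(-19576/87) = 2*I*sqrt(425778)/87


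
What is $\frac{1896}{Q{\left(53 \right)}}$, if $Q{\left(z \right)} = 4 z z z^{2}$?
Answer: $\frac{474}{7890481} \approx 6.0072 \cdot 10^{-5}$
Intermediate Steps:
$Q{\left(z \right)} = 4 z^{4}$ ($Q{\left(z \right)} = 4 z^{2} z^{2} = 4 z^{4}$)
$\frac{1896}{Q{\left(53 \right)}} = \frac{1896}{4 \cdot 53^{4}} = \frac{1896}{4 \cdot 7890481} = \frac{1896}{31561924} = 1896 \cdot \frac{1}{31561924} = \frac{474}{7890481}$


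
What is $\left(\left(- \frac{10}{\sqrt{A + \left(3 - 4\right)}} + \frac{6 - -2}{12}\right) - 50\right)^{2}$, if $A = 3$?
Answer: $\frac{22354}{9} + \frac{1480 \sqrt{2}}{3} \approx 3181.5$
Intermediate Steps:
$\left(\left(- \frac{10}{\sqrt{A + \left(3 - 4\right)}} + \frac{6 - -2}{12}\right) - 50\right)^{2} = \left(\left(- \frac{10}{\sqrt{3 + \left(3 - 4\right)}} + \frac{6 - -2}{12}\right) - 50\right)^{2} = \left(\left(- \frac{10}{\sqrt{3 + \left(3 - 4\right)}} + \left(6 + 2\right) \frac{1}{12}\right) - 50\right)^{2} = \left(\left(- \frac{10}{\sqrt{3 - 1}} + 8 \cdot \frac{1}{12}\right) - 50\right)^{2} = \left(\left(- \frac{10}{\sqrt{2}} + \frac{2}{3}\right) - 50\right)^{2} = \left(\left(- 10 \frac{\sqrt{2}}{2} + \frac{2}{3}\right) - 50\right)^{2} = \left(\left(- 5 \sqrt{2} + \frac{2}{3}\right) - 50\right)^{2} = \left(\left(\frac{2}{3} - 5 \sqrt{2}\right) - 50\right)^{2} = \left(- \frac{148}{3} - 5 \sqrt{2}\right)^{2}$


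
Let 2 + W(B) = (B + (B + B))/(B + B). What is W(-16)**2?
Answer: 1/4 ≈ 0.25000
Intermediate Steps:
W(B) = -1/2 (W(B) = -2 + (B + (B + B))/(B + B) = -2 + (B + 2*B)/((2*B)) = -2 + (3*B)*(1/(2*B)) = -2 + 3/2 = -1/2)
W(-16)**2 = (-1/2)**2 = 1/4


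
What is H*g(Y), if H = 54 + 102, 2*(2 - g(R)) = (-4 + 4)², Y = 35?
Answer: 312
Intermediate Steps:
g(R) = 2 (g(R) = 2 - (-4 + 4)²/2 = 2 - ½*0² = 2 - ½*0 = 2 + 0 = 2)
H = 156
H*g(Y) = 156*2 = 312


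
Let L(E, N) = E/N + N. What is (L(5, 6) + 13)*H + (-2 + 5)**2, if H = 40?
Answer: 2407/3 ≈ 802.33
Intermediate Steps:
L(E, N) = N + E/N
(L(5, 6) + 13)*H + (-2 + 5)**2 = ((6 + 5/6) + 13)*40 + (-2 + 5)**2 = ((6 + 5*(1/6)) + 13)*40 + 3**2 = ((6 + 5/6) + 13)*40 + 9 = (41/6 + 13)*40 + 9 = (119/6)*40 + 9 = 2380/3 + 9 = 2407/3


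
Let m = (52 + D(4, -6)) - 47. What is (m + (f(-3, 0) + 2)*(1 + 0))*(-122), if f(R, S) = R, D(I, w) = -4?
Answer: 0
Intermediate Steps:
m = 1 (m = (52 - 4) - 47 = 48 - 47 = 1)
(m + (f(-3, 0) + 2)*(1 + 0))*(-122) = (1 + (-3 + 2)*(1 + 0))*(-122) = (1 - 1*1)*(-122) = (1 - 1)*(-122) = 0*(-122) = 0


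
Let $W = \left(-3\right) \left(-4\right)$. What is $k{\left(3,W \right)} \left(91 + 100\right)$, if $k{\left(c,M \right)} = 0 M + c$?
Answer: $573$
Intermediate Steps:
$W = 12$
$k{\left(c,M \right)} = c$ ($k{\left(c,M \right)} = 0 + c = c$)
$k{\left(3,W \right)} \left(91 + 100\right) = 3 \left(91 + 100\right) = 3 \cdot 191 = 573$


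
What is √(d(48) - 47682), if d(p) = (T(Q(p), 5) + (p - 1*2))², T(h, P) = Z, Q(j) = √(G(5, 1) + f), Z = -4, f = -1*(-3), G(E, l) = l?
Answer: 3*I*√5102 ≈ 214.28*I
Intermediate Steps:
f = 3
Q(j) = 2 (Q(j) = √(1 + 3) = √4 = 2)
T(h, P) = -4
d(p) = (-6 + p)² (d(p) = (-4 + (p - 1*2))² = (-4 + (p - 2))² = (-4 + (-2 + p))² = (-6 + p)²)
√(d(48) - 47682) = √((-6 + 48)² - 47682) = √(42² - 47682) = √(1764 - 47682) = √(-45918) = 3*I*√5102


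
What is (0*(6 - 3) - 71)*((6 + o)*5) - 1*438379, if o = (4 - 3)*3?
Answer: -441574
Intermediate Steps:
o = 3 (o = 1*3 = 3)
(0*(6 - 3) - 71)*((6 + o)*5) - 1*438379 = (0*(6 - 3) - 71)*((6 + 3)*5) - 1*438379 = (0*3 - 71)*(9*5) - 438379 = (0 - 71)*45 - 438379 = -71*45 - 438379 = -3195 - 438379 = -441574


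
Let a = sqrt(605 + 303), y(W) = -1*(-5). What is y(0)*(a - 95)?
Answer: -475 + 10*sqrt(227) ≈ -324.33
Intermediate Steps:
y(W) = 5
a = 2*sqrt(227) (a = sqrt(908) = 2*sqrt(227) ≈ 30.133)
y(0)*(a - 95) = 5*(2*sqrt(227) - 95) = 5*(-95 + 2*sqrt(227)) = -475 + 10*sqrt(227)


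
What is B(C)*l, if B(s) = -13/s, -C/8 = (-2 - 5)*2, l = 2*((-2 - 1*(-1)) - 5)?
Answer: 39/28 ≈ 1.3929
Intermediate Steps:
l = -12 (l = 2*((-2 + 1) - 5) = 2*(-1 - 5) = 2*(-6) = -12)
C = 112 (C = -8*(-2 - 5)*2 = -(-56)*2 = -8*(-14) = 112)
B(C)*l = -13/112*(-12) = 39/28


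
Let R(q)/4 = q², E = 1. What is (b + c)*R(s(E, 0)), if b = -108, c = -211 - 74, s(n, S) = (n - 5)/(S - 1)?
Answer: -25152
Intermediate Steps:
s(n, S) = (-5 + n)/(-1 + S)
R(q) = 4*q²
c = -285
(b + c)*R(s(E, 0)) = (-108 - 285)*(4*((-5 + 1)/(-1 + 0))²) = -1572*(-4/(-1))² = -1572*(-1*(-4))² = -1572*4² = -1572*16 = -393*64 = -25152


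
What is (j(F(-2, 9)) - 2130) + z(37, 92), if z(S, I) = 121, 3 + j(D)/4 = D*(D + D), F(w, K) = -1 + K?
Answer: -1509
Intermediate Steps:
j(D) = -12 + 8*D**2 (j(D) = -12 + 4*(D*(D + D)) = -12 + 4*(D*(2*D)) = -12 + 4*(2*D**2) = -12 + 8*D**2)
(j(F(-2, 9)) - 2130) + z(37, 92) = ((-12 + 8*(-1 + 9)**2) - 2130) + 121 = ((-12 + 8*8**2) - 2130) + 121 = ((-12 + 8*64) - 2130) + 121 = ((-12 + 512) - 2130) + 121 = (500 - 2130) + 121 = -1630 + 121 = -1509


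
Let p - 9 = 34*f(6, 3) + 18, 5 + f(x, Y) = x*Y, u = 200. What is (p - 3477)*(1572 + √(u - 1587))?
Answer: -4728576 - 3008*I*√1387 ≈ -4.7286e+6 - 1.1203e+5*I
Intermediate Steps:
f(x, Y) = -5 + Y*x (f(x, Y) = -5 + x*Y = -5 + Y*x)
p = 469 (p = 9 + (34*(-5 + 3*6) + 18) = 9 + (34*(-5 + 18) + 18) = 9 + (34*13 + 18) = 9 + (442 + 18) = 9 + 460 = 469)
(p - 3477)*(1572 + √(u - 1587)) = (469 - 3477)*(1572 + √(200 - 1587)) = -3008*(1572 + √(-1387)) = -3008*(1572 + I*√1387) = -4728576 - 3008*I*√1387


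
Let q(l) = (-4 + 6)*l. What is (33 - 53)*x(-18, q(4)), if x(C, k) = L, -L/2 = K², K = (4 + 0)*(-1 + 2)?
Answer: 640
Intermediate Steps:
K = 4 (K = 4*1 = 4)
q(l) = 2*l
L = -32 (L = -2*4² = -2*16 = -32)
x(C, k) = -32
(33 - 53)*x(-18, q(4)) = (33 - 53)*(-32) = -20*(-32) = 640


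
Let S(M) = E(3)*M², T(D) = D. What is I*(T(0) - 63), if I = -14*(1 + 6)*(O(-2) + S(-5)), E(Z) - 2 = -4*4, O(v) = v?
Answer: -2173248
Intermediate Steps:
E(Z) = -14 (E(Z) = 2 - 4*4 = 2 - 16 = -14)
S(M) = -14*M²
I = 34496 (I = -14*(1 + 6)*(-2 - 14*(-5)²) = -98*(-2 - 14*25) = -98*(-2 - 350) = -98*(-352) = -14*(-2464) = 34496)
I*(T(0) - 63) = 34496*(0 - 63) = 34496*(-63) = -2173248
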